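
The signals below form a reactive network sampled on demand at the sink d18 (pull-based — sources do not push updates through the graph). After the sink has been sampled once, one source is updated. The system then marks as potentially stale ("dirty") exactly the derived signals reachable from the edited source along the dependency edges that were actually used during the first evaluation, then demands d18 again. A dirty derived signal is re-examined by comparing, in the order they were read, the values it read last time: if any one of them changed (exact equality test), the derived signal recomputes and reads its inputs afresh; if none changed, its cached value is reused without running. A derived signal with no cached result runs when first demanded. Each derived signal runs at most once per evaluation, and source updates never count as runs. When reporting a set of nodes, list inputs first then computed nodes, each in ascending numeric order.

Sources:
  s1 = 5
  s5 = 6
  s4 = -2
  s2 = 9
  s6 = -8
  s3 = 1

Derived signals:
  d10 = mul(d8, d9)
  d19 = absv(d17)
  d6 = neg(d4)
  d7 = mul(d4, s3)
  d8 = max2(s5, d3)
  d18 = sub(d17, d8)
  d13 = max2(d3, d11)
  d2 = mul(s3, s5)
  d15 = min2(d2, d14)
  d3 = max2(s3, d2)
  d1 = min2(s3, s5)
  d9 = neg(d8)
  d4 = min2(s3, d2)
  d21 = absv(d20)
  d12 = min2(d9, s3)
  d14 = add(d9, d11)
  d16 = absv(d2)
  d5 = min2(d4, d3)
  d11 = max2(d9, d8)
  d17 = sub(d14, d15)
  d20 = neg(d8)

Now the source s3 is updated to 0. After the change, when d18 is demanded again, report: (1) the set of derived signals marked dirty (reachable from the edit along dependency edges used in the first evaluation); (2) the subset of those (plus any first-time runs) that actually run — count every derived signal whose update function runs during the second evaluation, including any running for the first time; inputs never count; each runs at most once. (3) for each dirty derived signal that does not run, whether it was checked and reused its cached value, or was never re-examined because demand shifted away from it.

Dirty set: d2, d3, d8, d9, d11, d14, d15, d17, d18.
Run set: d2, d3, d8, d15 (4 run).
Re-examined without running (cache reused): d9, d11, d14, d17, d18.
The important point: at d9 every value read last time is unchanged, so the dirty flag clears without a run.

Initial pass — values computed on the first demand:
  d2 = mul(1, 6) = 6
  d3 = max2(1, 6) = 6
  d8 = max2(6, 6) = 6
  d9 = neg(6) = -6
  d11 = max2(-6, 6) = 6
  d14 = add(-6, 6) = 0
  d15 = min2(6, 0) = 0
  d17 = sub(0, 0) = 0
  d18 = sub(0, 6) = -6

Second demand — change propagation:
  d2: re-runs because s3 1->0; new result 0.
  d3: re-runs because s3 1->0; d2 6->0; new result 0.
  d8: re-runs because d3 6->0; new result 6 (unchanged).
  d9: re-examined; everything it read last time is the same (d8 unchanged) — cache -6 kept, no run.
  d11: re-examined; everything it read last time is the same (d9 unchanged, d8 unchanged) — cache 6 kept, no run.
  d14: re-examined; everything it read last time is the same (d9 unchanged, d11 unchanged) — cache 0 kept, no run.
  d15: re-runs because d2 6->0; new result 0 (unchanged).
  d17: re-examined; everything it read last time is the same (d14 unchanged, d15 unchanged) — cache 0 kept, no run.
  d18: re-examined; everything it read last time is the same (d17 unchanged, d8 unchanged) — cache -6 kept, no run.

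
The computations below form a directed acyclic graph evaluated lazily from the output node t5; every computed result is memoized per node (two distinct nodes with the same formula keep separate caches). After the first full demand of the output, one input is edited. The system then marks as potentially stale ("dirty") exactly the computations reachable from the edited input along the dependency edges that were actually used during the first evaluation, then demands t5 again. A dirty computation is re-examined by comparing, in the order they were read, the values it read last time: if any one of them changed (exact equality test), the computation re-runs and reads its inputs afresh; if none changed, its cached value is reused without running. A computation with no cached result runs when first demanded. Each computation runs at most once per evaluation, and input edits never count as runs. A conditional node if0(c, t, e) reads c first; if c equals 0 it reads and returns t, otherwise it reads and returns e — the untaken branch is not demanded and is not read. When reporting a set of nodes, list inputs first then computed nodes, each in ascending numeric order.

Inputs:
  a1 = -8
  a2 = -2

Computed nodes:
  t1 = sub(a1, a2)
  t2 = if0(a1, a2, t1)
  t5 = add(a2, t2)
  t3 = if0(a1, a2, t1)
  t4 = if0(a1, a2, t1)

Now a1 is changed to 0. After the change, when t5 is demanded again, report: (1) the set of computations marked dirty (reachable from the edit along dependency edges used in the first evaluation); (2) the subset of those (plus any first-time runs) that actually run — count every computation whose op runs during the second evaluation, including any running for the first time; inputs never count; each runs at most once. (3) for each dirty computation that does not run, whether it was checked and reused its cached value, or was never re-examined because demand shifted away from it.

The edit dirties: t1, t2, t5.
2 computations run: t2, t5.
Unvisited dirty nodes (no longer demanded): t1.
Note the branch switch — demand abandons t1, which is never re-examined.

First demand of the output computes:
  t1 = sub(-8, -2) = -6
  t2 = if0(a1=-8 -> else branch t1) = -6
  t5 = add(-2, -6) = -8

After the edit, cleaning proceeds:
  t1: stays stale; no demand reaches it after the flip.
  t2: a read changed (a1 -8->0) — executes, giving -2.
  t5: a read changed (t2 -6->-2) — executes, giving -4.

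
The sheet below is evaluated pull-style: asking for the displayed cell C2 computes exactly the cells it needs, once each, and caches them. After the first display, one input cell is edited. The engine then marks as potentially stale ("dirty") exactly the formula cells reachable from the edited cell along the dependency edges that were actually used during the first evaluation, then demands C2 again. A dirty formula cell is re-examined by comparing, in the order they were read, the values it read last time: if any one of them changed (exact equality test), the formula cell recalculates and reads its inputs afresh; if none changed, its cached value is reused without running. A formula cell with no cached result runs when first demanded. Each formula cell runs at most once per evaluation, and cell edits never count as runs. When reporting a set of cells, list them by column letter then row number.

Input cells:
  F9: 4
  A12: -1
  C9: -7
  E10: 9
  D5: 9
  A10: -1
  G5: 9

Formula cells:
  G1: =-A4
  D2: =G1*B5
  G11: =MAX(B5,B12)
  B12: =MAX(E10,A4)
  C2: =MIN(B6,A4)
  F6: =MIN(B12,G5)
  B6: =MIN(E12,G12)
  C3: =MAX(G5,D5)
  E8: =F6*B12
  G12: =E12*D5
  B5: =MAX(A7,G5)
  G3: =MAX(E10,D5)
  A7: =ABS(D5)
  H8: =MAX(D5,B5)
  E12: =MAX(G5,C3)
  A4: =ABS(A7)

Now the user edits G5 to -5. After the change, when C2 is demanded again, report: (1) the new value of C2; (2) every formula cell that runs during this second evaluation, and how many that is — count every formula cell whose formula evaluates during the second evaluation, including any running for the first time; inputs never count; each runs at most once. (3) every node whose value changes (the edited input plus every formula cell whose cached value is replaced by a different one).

First demand of the output computes:
  A7 = ABS(9) = 9
  A4 = ABS(9) = 9
  C3 = MAX(9, 9) = 9
  E12 = MAX(9, 9) = 9
  G12 = 9 * 9 = 81
  B6 = MIN(9, 81) = 9
  C2 = MIN(9, 9) = 9

After the edit, cleaning proceeds:
  C3: a read changed (G5 9->-5) — executes, giving 9 — identical to its old value.
  E12: a read changed (G5 9->-5) — executes, giving 9 — identical to its old value.
  G12: dirty, but its reads are unchanged (E12 unchanged, D5 unchanged); cached 81 stands.
  B6: dirty, but its reads are unchanged (E12 unchanged, G12 unchanged); cached 9 stands.
  C2: dirty, but its reads are unchanged (B6 unchanged, A4 unchanged); cached 9 stands.

Note where the cutoff bites: G12 is checked, finds nothing changed, and keeps its cache.

Demanding C2 again yields 9.
2 formula cells run: C3, E12.
The nodes whose values change: G5.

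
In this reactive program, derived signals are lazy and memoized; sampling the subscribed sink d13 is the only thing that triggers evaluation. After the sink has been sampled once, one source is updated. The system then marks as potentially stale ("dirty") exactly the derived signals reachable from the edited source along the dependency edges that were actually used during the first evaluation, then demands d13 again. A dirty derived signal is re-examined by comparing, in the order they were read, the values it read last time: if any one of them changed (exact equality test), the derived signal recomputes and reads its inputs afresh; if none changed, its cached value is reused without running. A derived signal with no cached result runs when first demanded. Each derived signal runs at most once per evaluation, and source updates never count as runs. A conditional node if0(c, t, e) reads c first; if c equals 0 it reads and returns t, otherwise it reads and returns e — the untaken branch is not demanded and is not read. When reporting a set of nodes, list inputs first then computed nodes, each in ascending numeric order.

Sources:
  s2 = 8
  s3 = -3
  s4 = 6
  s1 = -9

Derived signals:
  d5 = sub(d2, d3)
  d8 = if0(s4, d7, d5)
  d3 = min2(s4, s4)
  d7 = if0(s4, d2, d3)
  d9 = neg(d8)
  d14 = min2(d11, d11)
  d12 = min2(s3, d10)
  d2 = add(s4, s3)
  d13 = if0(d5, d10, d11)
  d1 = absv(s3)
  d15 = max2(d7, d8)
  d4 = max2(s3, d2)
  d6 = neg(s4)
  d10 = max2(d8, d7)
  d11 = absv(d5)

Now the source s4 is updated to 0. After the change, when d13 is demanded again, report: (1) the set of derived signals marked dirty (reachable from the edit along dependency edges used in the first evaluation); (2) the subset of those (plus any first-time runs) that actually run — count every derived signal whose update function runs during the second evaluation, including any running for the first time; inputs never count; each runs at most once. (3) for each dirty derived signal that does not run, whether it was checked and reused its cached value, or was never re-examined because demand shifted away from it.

The edit dirties: d2, d3, d5, d11, d13.
3 derived signals run: d2, d3, d5.
Cache hits after checking: d11, d13.
Note the absorption at d5: it re-runs yet its value is the same, leaving the output's value untouched.

First demand of the output computes:
  d2 = add(6, -3) = 3
  d3 = min2(6, 6) = 6
  d5 = sub(3, 6) = -3
  d11 = absv(-3) = 3
  d13 = if0(d5=-3 -> else branch d11) = 3

After the edit, cleaning proceeds:
  d2: a read changed (s4 6->0) — executes, giving -3.
  d3: a read changed (s4 6->0; s4 6->0) — executes, giving 0.
  d5: a read changed (d2 3->-3; d3 6->0) — executes, giving -3 — identical to its old value.
  d11: dirty, but its reads are unchanged (d5 unchanged); cached 3 stands.
  d13: dirty, but its reads are unchanged (d5 unchanged, d11 unchanged); cached 3 stands.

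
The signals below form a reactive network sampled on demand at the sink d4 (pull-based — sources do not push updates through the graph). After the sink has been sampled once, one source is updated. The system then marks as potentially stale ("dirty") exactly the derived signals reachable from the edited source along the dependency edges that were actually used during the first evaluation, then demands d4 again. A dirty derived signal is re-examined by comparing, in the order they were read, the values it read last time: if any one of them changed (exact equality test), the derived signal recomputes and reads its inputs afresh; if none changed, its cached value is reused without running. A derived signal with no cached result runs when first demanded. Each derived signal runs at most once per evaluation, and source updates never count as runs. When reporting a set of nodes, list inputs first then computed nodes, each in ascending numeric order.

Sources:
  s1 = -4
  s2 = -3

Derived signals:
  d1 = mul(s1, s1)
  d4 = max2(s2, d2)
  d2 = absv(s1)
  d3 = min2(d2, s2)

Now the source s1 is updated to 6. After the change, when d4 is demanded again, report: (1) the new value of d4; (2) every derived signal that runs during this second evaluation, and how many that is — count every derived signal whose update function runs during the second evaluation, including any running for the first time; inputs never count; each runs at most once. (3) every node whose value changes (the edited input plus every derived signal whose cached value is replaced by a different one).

d4 now evaluates to 6.
Run set: d2, d4 (2 run).
Changed values: s1, d2, d4.

Initial pass — values computed on the first demand:
  d2 = absv(-4) = 4
  d4 = max2(-3, 4) = 4

Second demand — change propagation:
  d2: re-runs because s1 -4->6; new result 6.
  d4: re-runs because d2 4->6; new result 6.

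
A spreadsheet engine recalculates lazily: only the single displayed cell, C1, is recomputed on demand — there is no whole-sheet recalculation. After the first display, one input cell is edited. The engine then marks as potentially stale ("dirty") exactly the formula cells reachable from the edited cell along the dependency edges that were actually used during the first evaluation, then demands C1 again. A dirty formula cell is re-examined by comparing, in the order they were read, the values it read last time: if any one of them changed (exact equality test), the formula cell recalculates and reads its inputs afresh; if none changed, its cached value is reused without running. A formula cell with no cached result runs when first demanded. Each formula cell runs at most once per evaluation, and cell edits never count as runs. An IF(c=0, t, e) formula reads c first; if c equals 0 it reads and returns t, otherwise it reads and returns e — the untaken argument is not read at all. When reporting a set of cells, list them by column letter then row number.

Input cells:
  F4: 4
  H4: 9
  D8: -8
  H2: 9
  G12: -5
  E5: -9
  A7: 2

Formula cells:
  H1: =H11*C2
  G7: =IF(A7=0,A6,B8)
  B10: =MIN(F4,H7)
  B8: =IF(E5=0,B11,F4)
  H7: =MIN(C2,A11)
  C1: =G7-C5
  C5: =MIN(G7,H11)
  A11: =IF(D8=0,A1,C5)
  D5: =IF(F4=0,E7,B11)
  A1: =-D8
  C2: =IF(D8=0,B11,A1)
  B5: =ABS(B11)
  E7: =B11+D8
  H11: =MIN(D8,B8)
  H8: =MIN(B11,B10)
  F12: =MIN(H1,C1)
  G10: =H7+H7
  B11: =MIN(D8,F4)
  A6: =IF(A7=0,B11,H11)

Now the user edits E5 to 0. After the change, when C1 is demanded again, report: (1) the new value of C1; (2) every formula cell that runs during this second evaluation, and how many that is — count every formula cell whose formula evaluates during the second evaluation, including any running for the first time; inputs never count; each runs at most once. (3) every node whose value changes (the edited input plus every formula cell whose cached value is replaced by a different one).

First evaluation (everything demanded from the output):
  B8 = IF(E5=0: E5=-9 -> else branch F4) = 4
  G7 = IF(A7=0: A7=2 -> else branch B8) = 4
  H11 = MIN(-8, 4) = -8
  C5 = MIN(4, -8) = -8
  C1 = 4 - -8 = 12

Propagation after the edit:
  B11: demanded for the first time — runs, produces -8.
  B8: runs — E5 -9->0; result -8.
  G7: runs — B8 4->-8; result -8.
  H11: runs — B8 4->-8; result -8 (same value as before).
  C5: runs — G7 4->-8; result -8 (same value as before).
  C1: runs — G7 4->-8; result 0.

Key observation: a condition flipped, so demand reaches new nodes — B11 runs for the first time.

New value of C1: 0.
Formula cells that run: B8, B11, C1, C5, G7, H11 — 6 in total.
Values that change: B8, C1, E5, G7.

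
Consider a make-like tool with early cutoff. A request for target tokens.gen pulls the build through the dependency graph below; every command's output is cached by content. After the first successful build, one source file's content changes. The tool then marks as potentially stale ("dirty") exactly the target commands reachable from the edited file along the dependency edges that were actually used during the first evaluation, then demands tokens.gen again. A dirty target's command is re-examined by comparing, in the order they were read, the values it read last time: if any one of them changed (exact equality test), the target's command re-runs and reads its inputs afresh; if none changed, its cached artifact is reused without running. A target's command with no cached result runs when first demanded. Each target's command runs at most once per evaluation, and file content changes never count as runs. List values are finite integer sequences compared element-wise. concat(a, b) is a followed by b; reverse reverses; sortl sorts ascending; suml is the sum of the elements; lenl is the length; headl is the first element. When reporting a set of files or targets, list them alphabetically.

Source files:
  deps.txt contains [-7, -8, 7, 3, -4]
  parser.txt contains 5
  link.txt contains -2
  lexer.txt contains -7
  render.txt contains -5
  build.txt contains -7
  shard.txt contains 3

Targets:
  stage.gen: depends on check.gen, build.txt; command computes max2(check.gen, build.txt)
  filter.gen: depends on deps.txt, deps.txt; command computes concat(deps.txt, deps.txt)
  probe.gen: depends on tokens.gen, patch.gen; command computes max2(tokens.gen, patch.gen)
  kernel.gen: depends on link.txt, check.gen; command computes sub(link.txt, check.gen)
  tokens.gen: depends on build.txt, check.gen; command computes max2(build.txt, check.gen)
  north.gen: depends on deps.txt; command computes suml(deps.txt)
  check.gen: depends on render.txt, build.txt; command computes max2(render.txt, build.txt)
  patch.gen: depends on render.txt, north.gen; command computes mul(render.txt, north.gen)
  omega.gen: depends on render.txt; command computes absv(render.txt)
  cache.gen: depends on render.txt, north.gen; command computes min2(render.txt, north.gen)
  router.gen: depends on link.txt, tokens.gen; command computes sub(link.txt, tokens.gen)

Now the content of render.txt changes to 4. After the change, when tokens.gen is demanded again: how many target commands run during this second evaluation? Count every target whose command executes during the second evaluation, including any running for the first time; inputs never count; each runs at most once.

2 target commands run: check.gen, tokens.gen.

First demand of the output computes:
  check.gen = max2(-5, -7) = -5
  tokens.gen = max2(-7, -5) = -5

After the edit, cleaning proceeds:
  check.gen: a read changed (render.txt -5->4) — executes, giving 4.
  tokens.gen: a read changed (check.gen -5->4) — executes, giving 4.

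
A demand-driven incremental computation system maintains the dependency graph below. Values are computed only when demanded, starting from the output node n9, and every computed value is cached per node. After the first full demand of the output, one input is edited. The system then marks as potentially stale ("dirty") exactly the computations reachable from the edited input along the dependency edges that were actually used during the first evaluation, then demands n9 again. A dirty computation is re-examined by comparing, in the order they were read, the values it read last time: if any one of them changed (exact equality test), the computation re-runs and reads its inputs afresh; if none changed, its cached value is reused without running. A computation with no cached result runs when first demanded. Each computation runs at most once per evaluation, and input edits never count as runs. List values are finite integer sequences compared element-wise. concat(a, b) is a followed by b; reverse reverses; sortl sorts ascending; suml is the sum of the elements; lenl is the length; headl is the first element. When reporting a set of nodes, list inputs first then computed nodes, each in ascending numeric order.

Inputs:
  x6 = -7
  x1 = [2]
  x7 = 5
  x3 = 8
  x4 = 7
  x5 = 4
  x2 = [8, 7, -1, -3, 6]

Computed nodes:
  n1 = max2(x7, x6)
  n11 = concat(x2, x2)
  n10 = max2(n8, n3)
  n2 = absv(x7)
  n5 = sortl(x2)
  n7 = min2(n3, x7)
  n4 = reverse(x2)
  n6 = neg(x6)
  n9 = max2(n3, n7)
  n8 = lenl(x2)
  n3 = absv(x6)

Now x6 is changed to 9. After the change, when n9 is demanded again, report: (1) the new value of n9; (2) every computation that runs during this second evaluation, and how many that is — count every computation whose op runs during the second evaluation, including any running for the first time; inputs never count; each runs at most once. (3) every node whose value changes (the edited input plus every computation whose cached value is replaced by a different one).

First evaluation (everything demanded from the output):
  n3 = absv(-7) = 7
  n7 = min2(7, 5) = 5
  n9 = max2(7, 5) = 7

Propagation after the edit:
  n3: runs — x6 -7->9; result 9.
  n7: runs — n3 7->9; result 5 (same value as before).
  n9: runs — n3 7->9; result 9.

New value of n9: 9.
Computations that run: n3, n7, n9 — 3 in total.
Values that change: x6, n3, n9.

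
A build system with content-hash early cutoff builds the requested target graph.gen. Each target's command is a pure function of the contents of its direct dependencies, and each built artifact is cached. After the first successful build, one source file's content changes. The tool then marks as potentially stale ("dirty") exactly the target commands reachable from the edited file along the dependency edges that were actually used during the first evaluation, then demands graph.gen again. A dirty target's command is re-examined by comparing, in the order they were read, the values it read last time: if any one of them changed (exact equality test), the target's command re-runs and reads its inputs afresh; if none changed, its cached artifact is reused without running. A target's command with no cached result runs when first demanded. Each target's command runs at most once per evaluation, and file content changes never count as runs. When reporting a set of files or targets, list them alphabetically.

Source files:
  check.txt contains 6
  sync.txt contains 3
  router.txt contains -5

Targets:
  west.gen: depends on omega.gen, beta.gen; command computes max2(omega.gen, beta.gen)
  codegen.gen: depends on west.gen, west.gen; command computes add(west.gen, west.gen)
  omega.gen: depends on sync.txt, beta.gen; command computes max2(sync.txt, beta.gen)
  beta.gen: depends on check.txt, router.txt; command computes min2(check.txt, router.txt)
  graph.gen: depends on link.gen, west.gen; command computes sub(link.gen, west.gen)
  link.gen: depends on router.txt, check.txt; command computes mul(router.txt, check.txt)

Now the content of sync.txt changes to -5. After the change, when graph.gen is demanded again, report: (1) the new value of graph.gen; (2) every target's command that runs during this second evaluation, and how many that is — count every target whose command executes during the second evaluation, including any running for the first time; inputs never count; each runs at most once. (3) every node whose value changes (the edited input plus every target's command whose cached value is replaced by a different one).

First evaluation (everything demanded from the output):
  beta.gen = min2(6, -5) = -5
  link.gen = mul(-5, 6) = -30
  omega.gen = max2(3, -5) = 3
  west.gen = max2(3, -5) = 3
  graph.gen = sub(-30, 3) = -33

Propagation after the edit:
  omega.gen: runs — sync.txt 3->-5; result -5.
  west.gen: runs — omega.gen 3->-5; result -5.
  graph.gen: runs — west.gen 3->-5; result -25.

New value of graph.gen: -25.
Target commands that run: graph.gen, omega.gen, west.gen — 3 in total.
Values that change: graph.gen, omega.gen, sync.txt, west.gen.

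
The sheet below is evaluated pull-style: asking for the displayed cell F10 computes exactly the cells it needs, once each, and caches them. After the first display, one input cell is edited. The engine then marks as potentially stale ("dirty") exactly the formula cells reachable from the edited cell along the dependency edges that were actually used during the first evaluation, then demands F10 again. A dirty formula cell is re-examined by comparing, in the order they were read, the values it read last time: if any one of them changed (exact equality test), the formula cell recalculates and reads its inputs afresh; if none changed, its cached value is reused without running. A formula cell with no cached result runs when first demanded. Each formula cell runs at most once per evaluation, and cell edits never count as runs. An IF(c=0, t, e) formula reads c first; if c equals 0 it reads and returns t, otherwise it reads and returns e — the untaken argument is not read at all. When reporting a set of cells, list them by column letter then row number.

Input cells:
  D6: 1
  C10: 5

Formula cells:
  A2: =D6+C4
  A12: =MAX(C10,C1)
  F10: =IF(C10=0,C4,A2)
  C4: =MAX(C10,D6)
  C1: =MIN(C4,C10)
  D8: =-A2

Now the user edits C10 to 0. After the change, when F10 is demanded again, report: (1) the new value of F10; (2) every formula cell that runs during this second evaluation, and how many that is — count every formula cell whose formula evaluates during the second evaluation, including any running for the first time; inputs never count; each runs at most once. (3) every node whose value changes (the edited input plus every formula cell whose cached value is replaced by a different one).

Demanding F10 again yields 1.
2 formula cells run: C4, F10.
The nodes whose values change: C4, C10, F10.
Note the branch switch — demand abandons A2, which is never re-examined.

First demand of the output computes:
  C4 = MAX(5, 1) = 5
  A2 = 1 + 5 = 6
  F10 = IF(C10=0: C10=5 -> else branch A2) = 6

After the edit, cleaning proceeds:
  C4: a read changed (C10 5->0) — executes, giving 1.
  A2: stays stale; no demand reaches it after the flip.
  F10: a read changed (C10 5->0) — executes, giving 1.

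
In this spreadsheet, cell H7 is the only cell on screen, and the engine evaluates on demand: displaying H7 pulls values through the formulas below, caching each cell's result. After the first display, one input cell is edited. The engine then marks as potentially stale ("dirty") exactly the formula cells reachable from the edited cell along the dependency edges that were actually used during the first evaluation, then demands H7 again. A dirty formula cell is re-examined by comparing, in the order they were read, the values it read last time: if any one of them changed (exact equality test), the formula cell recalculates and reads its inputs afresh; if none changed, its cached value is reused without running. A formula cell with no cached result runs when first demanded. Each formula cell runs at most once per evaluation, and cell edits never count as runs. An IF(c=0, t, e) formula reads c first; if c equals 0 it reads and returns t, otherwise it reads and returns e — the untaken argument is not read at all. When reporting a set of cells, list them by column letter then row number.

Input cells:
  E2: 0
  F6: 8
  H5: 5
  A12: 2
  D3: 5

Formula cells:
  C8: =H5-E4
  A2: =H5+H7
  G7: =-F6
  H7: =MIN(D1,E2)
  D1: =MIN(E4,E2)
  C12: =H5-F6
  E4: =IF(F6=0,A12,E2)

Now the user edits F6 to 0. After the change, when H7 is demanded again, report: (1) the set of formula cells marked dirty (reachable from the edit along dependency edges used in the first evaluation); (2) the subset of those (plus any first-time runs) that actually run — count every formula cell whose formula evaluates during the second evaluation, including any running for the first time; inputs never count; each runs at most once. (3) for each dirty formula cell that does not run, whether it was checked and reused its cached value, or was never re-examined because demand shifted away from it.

Dirty set: D1, E4, H7.
Run set: D1, E4 (2 run).
Re-examined without running (cache reused): H7.
The important point: D1 recomputes to an identical value, and the output ends up unchanged.

Initial pass — values computed on the first demand:
  E4 = IF(F6=0: F6=8 -> else branch E2) = 0
  D1 = MIN(0, 0) = 0
  H7 = MIN(0, 0) = 0

Second demand — change propagation:
  E4: re-runs because F6 8->0; new result 2.
  D1: re-runs because E4 0->2; new result 0 (unchanged).
  H7: re-examined; everything it read last time is the same (D1 unchanged, E2 unchanged) — cache 0 kept, no run.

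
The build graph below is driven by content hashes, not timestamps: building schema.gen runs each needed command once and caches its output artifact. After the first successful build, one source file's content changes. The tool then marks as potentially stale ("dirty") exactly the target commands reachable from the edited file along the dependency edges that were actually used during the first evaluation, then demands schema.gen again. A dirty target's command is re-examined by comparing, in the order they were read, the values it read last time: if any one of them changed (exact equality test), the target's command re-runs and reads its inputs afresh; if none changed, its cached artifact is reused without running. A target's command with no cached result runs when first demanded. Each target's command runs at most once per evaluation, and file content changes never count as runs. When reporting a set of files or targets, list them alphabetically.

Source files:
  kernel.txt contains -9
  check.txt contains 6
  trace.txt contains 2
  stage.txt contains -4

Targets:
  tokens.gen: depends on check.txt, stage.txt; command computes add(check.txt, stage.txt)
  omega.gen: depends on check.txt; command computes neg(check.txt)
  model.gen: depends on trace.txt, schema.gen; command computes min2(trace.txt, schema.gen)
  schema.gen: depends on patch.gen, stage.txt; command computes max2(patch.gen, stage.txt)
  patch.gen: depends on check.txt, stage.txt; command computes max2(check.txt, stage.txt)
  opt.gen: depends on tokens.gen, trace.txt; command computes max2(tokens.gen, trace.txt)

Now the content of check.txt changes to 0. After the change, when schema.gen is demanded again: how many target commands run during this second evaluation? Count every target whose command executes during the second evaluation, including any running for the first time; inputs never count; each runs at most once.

Initial pass — values computed on the first demand:
  patch.gen = max2(6, -4) = 6
  schema.gen = max2(6, -4) = 6

Second demand — change propagation:
  patch.gen: re-runs because check.txt 6->0; new result 0.
  schema.gen: re-runs because patch.gen 6->0; new result 0.

Run set: patch.gen, schema.gen (2 run).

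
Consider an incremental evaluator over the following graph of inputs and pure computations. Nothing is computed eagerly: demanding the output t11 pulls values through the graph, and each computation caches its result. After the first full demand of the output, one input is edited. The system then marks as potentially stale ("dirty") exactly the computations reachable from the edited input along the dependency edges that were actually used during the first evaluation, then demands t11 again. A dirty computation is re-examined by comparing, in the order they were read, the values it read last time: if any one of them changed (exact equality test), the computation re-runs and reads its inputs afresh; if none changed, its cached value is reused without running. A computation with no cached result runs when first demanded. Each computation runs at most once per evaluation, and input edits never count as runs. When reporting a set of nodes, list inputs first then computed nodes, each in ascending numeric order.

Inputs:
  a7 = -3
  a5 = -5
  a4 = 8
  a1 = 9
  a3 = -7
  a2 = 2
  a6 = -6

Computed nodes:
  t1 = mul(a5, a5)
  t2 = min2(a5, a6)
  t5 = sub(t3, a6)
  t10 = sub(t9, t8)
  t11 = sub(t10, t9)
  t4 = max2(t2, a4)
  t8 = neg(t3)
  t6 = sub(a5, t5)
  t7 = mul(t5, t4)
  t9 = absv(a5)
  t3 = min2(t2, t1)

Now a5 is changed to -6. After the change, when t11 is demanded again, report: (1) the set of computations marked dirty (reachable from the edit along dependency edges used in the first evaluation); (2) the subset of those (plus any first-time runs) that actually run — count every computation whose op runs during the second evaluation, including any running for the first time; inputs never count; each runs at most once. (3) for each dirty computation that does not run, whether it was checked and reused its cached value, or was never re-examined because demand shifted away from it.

Initial pass — values computed on the first demand:
  t1 = mul(-5, -5) = 25
  t2 = min2(-5, -6) = -6
  t3 = min2(-6, 25) = -6
  t8 = neg(-6) = 6
  t9 = absv(-5) = 5
  t10 = sub(5, 6) = -1
  t11 = sub(-1, 5) = -6

Second demand — change propagation:
  t1: re-runs because a5 -5->-6; a5 -5->-6; new result 36.
  t2: re-runs because a5 -5->-6; new result -6 (unchanged).
  t3: re-runs because t1 25->36; new result -6 (unchanged).
  t8: re-examined; everything it read last time is the same (t3 unchanged) — cache 6 kept, no run.
  t9: re-runs because a5 -5->-6; new result 6.
  t10: re-runs because t9 5->6; new result 0.
  t11: re-runs because t10 -1->0; t9 5->6; new result -6 (unchanged).

The important point: at t8 every value read last time is unchanged, so the dirty flag clears without a run.

Dirty set: t1, t2, t3, t8, t9, t10, t11.
Run set: t1, t2, t3, t9, t10, t11 (6 run).
Re-examined without running (cache reused): t8.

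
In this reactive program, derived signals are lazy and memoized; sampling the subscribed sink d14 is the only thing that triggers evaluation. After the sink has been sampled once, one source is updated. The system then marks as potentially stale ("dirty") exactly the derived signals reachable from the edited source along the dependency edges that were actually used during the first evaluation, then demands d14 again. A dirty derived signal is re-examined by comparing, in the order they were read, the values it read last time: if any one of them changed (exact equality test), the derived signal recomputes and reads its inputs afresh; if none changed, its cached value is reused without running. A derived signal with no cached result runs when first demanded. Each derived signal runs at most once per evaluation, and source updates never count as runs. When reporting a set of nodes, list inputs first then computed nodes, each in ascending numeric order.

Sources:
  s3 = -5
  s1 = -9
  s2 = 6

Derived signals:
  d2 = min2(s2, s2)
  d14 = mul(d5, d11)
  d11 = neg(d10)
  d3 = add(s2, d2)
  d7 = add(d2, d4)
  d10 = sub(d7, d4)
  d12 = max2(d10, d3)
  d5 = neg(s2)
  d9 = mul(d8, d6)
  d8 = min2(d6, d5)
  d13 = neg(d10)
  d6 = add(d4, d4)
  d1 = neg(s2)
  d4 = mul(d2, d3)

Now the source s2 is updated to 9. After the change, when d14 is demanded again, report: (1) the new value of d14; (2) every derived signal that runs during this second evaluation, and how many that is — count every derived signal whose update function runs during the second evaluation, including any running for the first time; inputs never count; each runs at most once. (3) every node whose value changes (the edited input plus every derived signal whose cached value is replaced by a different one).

Demanding d14 again yields 81.
8 derived signals run: d2, d3, d4, d5, d7, d10, d11, d14.
The nodes whose values change: s2, d2, d3, d4, d5, d7, d10, d11, d14.

First demand of the output computes:
  d2 = min2(6, 6) = 6
  d3 = add(6, 6) = 12
  d4 = mul(6, 12) = 72
  d5 = neg(6) = -6
  d7 = add(6, 72) = 78
  d10 = sub(78, 72) = 6
  d11 = neg(6) = -6
  d14 = mul(-6, -6) = 36

After the edit, cleaning proceeds:
  d2: a read changed (s2 6->9; s2 6->9) — executes, giving 9.
  d3: a read changed (s2 6->9; d2 6->9) — executes, giving 18.
  d4: a read changed (d2 6->9; d3 12->18) — executes, giving 162.
  d5: a read changed (s2 6->9) — executes, giving -9.
  d7: a read changed (d2 6->9; d4 72->162) — executes, giving 171.
  d10: a read changed (d7 78->171; d4 72->162) — executes, giving 9.
  d11: a read changed (d10 6->9) — executes, giving -9.
  d14: a read changed (d5 -6->-9; d11 -6->-9) — executes, giving 81.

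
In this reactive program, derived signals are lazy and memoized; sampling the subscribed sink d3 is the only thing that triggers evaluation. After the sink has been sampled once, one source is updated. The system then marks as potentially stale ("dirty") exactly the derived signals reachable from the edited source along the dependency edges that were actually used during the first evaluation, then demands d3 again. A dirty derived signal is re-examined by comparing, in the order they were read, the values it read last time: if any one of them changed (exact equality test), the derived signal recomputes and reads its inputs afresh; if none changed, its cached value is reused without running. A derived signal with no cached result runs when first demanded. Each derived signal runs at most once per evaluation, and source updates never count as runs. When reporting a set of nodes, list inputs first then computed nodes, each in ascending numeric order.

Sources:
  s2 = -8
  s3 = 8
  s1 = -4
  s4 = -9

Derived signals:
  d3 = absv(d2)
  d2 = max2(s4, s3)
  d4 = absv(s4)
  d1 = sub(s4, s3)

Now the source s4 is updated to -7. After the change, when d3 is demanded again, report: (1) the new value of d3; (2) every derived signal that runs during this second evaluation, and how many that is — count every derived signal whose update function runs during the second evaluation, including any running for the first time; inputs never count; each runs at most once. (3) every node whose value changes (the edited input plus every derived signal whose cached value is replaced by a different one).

First demand of the output computes:
  d2 = max2(-9, 8) = 8
  d3 = absv(8) = 8

After the edit, cleaning proceeds:
  d2: a read changed (s4 -9->-7) — executes, giving 8 — identical to its old value.
  d3: dirty, but its reads are unchanged (d2 unchanged); cached 8 stands.

Note the absorption at d2: it re-runs yet its value is the same, leaving the output's value untouched.

Demanding d3 again yields 8.
1 derived signals run: d2.
The nodes whose values change: s4.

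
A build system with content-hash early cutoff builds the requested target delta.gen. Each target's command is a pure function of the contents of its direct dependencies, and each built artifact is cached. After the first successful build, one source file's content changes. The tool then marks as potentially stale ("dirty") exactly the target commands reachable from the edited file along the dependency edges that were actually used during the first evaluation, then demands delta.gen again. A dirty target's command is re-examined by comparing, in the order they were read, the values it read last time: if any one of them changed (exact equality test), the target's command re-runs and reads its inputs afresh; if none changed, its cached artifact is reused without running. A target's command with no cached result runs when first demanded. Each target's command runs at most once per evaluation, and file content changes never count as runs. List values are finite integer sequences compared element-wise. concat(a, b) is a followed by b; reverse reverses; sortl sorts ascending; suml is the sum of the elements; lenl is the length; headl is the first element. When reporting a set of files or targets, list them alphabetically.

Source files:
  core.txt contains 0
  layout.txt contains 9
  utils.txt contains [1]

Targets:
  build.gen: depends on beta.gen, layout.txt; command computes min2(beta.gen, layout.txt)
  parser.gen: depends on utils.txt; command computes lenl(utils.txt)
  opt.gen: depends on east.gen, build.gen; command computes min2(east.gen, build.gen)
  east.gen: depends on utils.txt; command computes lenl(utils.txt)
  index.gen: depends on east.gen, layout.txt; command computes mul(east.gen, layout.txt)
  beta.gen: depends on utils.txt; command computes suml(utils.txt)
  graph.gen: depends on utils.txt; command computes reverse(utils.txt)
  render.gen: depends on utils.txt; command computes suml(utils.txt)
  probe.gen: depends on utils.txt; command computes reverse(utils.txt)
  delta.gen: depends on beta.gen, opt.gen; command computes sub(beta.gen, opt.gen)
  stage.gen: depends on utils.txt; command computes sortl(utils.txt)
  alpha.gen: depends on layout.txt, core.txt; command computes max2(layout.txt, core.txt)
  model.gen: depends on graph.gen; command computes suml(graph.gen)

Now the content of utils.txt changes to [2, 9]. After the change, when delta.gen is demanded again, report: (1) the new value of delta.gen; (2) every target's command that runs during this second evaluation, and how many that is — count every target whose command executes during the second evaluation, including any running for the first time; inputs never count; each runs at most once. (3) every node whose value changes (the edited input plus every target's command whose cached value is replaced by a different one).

New value of delta.gen: 9.
Target commands that run: beta.gen, build.gen, delta.gen, east.gen, opt.gen — 5 in total.
Values that change: beta.gen, build.gen, delta.gen, east.gen, opt.gen, utils.txt.

First evaluation (everything demanded from the output):
  beta.gen = suml([1]) = 1
  build.gen = min2(1, 9) = 1
  east.gen = lenl([1]) = 1
  opt.gen = min2(1, 1) = 1
  delta.gen = sub(1, 1) = 0

Propagation after the edit:
  beta.gen: runs — utils.txt [1]->[2, 9]; result 11.
  build.gen: runs — beta.gen 1->11; result 9.
  east.gen: runs — utils.txt [1]->[2, 9]; result 2.
  opt.gen: runs — east.gen 1->2; build.gen 1->9; result 2.
  delta.gen: runs — beta.gen 1->11; opt.gen 1->2; result 9.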